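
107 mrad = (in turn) 1 mrad = 0.001 rad, so 107 mrad = 107 * 0.001 = 0.107 rad. 1 turn = 6.2831853 rad, so 0.107 rad = 0.107 / 6.2831853 = 0.017029579 turn ≈ 0.01703 turn (4 s.f.). Final answer: 0.01703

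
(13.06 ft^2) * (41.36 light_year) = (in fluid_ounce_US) 1 ft^2 = 0.09290304 m^2, so 13.06 ft^2 = 13.06 * 0.09290304 = 1.2133137 m^2. 1 light_year = 9.4607305e+15 m, so 41.36 light_year = 41.36 * 9.4607305e+15 = 3.9129581e+17 m. Combine: 1.2133137 m^2 * 3.9129581e+17 m = 4.7476457e+17 m^3. 1 fluid_ounce_US = 2.957353e-05 m^3, so 4.7476457e+17 m^3 = 4.7476457e+17 / 2.957353e-05 = 1.60537e+22 fluid_ounce_US ≈ 1.605e+22 fluid_ounce_US (4 s.f.). Final answer: 1.605e+22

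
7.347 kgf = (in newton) 1 kgf = 9.80665 N, so 7.347 kgf = 7.347 * 9.80665 = 72.049458 N. 72.049458 N = 72.049458 newton ≈ 72.05 newton (4 s.f.). Final answer: 72.05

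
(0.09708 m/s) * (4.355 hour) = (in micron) 1.522e+09. Check: 0.09708 m/s is already in m/s. 1 hour = 3600 s, so 4.355 hour = 4.355 * 3600 = 15678 s. Combine: 0.09708 m/s * 15678 s = 1522.0202 m. 1 micron = 1e-06 m, so 1522.0202 m = 1522.0202 / 1e-06 = 1.5220202e+09 micron ≈ 1.522e+09 micron (4 s.f.).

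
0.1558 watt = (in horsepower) 0.1558 watt = 0.1558 W. 1 horsepower = 745.69987 W, so 0.1558 W = 0.1558 / 745.69987 = 0.00020893124 horsepower ≈ 0.0002089 horsepower (4 s.f.). Final answer: 0.0002089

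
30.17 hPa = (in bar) 1 hPa = 100 Pa, so 30.17 hPa = 30.17 * 100 = 3017 Pa. 1 bar = 100000 Pa, so 3017 Pa = 3017 / 100000 = 0.03017 bar. Final answer: 0.03017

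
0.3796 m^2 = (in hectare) 1 hectare = 10000 m^2, so 0.3796 m^2 = 0.3796 / 10000 = 3.796e-05 hectare. Final answer: 3.796e-05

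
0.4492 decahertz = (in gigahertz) 4.492e-09. Check: 1 decahertz = 10 Hz, so 0.4492 decahertz = 0.4492 * 10 = 4.492 Hz. 1 gigahertz = 1e+09 Hz, so 4.492 Hz = 4.492 / 1e+09 = 4.492e-09 gigahertz.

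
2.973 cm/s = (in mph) 0.0665. Check: 1 cm/s = 0.01 m/s, so 2.973 cm/s = 2.973 * 0.01 = 0.02973 m/s. 1 mph = 0.44704 m/s, so 0.02973 m/s = 0.02973 / 0.44704 = 0.066504116 mph ≈ 0.0665 mph (4 s.f.).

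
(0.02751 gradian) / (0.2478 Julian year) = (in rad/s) 1 gradian = 0.015707963 rad, so 0.02751 gradian = 0.02751 * 0.015707963 = 0.00043212607 rad. 1 Julian year = 31557600 s, so 0.2478 Julian year = 0.2478 * 31557600 = 7819973.3 s. Combine: 0.00043212607 rad / 7819973.3 s = 5.5259277e-11 rad/s. Result: 5.5259277e-11 rad/s ≈ 5.526e-11 rad/s (4 s.f.). Final answer: 5.526e-11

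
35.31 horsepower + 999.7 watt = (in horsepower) 36.65. Check: 1 horsepower = 745.69987 W, so 35.31 horsepower = 35.31 * 745.69987 = 26330.662 W. 999.7 watt = 999.7 W. Sum: 26330.662 + 999.7 = 27330.362 W. 1 horsepower = 745.69987 W, so 27330.362 W = 27330.362 / 745.69987 = 36.65062 horsepower ≈ 36.65 horsepower (4 s.f.).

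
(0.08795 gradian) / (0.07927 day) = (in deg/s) 1 gradian = 0.015707963 rad, so 0.08795 gradian = 0.08795 * 0.015707963 = 0.0013815154 rad. 1 day = 86400 s, so 0.07927 day = 0.07927 * 86400 = 6848.928 s. Combine: 0.0013815154 rad / 6848.928 s = 2.0171264e-07 rad/s. 1 deg/s = 0.017453293 rad/s, so 2.0171264e-07 rad/s = 2.0171264e-07 / 0.017453293 = 1.1557283e-05 deg/s ≈ 1.156e-05 deg/s (4 s.f.). Final answer: 1.156e-05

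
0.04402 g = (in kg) 4.402e-05. Check: 1 g = 0.001 kg, so 0.04402 g = 0.04402 * 0.001 = 4.402e-05 kg. Result: 4.402e-05 kg.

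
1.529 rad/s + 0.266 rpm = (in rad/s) 1.529 rad/s is already in rad/s. 1 rpm = 0.10471976 rad/s, so 0.266 rpm = 0.266 * 0.10471976 = 0.027855455 rad/s. Sum: 1.529 + 0.027855455 = 1.5568555 rad/s. Result: 1.5568555 rad/s ≈ 1.557 rad/s (4 s.f.). Final answer: 1.557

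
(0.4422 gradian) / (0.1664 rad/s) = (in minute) 1 gradian = 0.015707963 rad, so 0.4422 gradian = 0.4422 * 0.015707963 = 0.0069460614 rad. 0.1664 rad/s is already in rad/s. Combine: 0.0069460614 rad / 0.1664 rad/s = 0.041743157 s. 1 minute = 60 s, so 0.041743157 s = 0.041743157 / 60 = 0.00069571929 minute ≈ 0.0006957 minute (4 s.f.). Final answer: 0.0006957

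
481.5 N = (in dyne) 4.815e+07. Check: 1 dyne = 1e-05 N, so 481.5 N = 481.5 / 1e-05 = 48150000 dyne ≈ 4.815e+07 dyne (4 s.f.).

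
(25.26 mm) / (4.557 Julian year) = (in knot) 1 mm = 0.001 m, so 25.26 mm = 25.26 * 0.001 = 0.02526 m. 1 Julian year = 31557600 s, so 4.557 Julian year = 4.557 * 31557600 = 1.4380798e+08 s. Combine: 0.02526 m / 1.4380798e+08 s = 1.7565089e-10 m/s. 1 knot = 0.51444444 m/s, so 1.7565089e-10 m/s = 1.7565089e-10 / 0.51444444 = 3.4143801e-10 knot ≈ 3.414e-10 knot (4 s.f.). Final answer: 3.414e-10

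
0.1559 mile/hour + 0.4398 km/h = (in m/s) 1 mile/hour = 0.44704 m/s, so 0.1559 mile/hour = 0.1559 * 0.44704 = 0.069693536 m/s. 1 km/h = 0.27777778 m/s, so 0.4398 km/h = 0.4398 * 0.27777778 = 0.12216667 m/s. Sum: 0.069693536 + 0.12216667 = 0.1918602 m/s. Result: 0.1918602 m/s ≈ 0.1919 m/s (4 s.f.). Final answer: 0.1919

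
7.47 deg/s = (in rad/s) 0.1304. Check: 1 deg/s = 0.017453293 rad/s, so 7.47 deg/s = 7.47 * 0.017453293 = 0.1303761 rad/s. Result: 0.1303761 rad/s ≈ 0.1304 rad/s (4 s.f.).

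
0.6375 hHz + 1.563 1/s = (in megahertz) 1 hHz = 100 Hz, so 0.6375 hHz = 0.6375 * 100 = 63.75 Hz. 1.563 1/s = 1.563 Hz. Sum: 63.75 + 1.563 = 65.313 Hz. 1 megahertz = 1000000 Hz, so 65.313 Hz = 65.313 / 1000000 = 6.5313e-05 megahertz ≈ 6.531e-05 megahertz (4 s.f.). Final answer: 6.531e-05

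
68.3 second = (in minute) 1.138. Check: 68.3 second = 68.3 s. 1 minute = 60 s, so 68.3 s = 68.3 / 60 = 1.1383333 minute ≈ 1.138 minute (4 s.f.).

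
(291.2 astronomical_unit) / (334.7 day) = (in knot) 1 astronomical_unit = 1.4959787e+11 m, so 291.2 astronomical_unit = 291.2 * 1.4959787e+11 = 4.35629e+13 m. 1 day = 86400 s, so 334.7 day = 334.7 * 86400 = 28918080 s. Combine: 4.35629e+13 m / 28918080 s = 1506424.4 m/s. 1 knot = 0.51444444 m/s, so 1506424.4 m/s = 1506424.4 / 0.51444444 = 2928254.7 knot ≈ 2.928e+06 knot (4 s.f.). Final answer: 2.928e+06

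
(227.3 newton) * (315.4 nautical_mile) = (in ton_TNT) 227.3 newton = 227.3 N. 1 nautical_mile = 1852 m, so 315.4 nautical_mile = 315.4 * 1852 = 584120.8 m. Combine: 227.3 N * 584120.8 m = 1.3277066e+08 J. 1 ton_TNT = 4.184e+09 J, so 1.3277066e+08 J = 1.3277066e+08 / 4.184e+09 = 0.031732949 ton_TNT ≈ 0.03173 ton_TNT (4 s.f.). Final answer: 0.03173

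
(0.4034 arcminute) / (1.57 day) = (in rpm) 8.261e-09. Check: 1 arcminute = 0.00029088821 rad, so 0.4034 arcminute = 0.4034 * 0.00029088821 = 0.0001173443 rad. 1 day = 86400 s, so 1.57 day = 1.57 * 86400 = 135648 s. Combine: 0.0001173443 rad / 135648 s = 8.6506475e-10 rad/s. 1 rpm = 0.10471976 rad/s, so 8.6506475e-10 rad/s = 8.6506475e-10 / 0.10471976 = 8.2607599e-09 rpm ≈ 8.261e-09 rpm (4 s.f.).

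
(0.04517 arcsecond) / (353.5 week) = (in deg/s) 1 arcsecond = 4.8481368e-06 rad, so 0.04517 arcsecond = 0.04517 * 4.8481368e-06 = 2.1899034e-07 rad. 1 week = 604800 s, so 353.5 week = 353.5 * 604800 = 2.137968e+08 s. Combine: 2.1899034e-07 rad / 2.137968e+08 s = 1.0242919e-15 rad/s. 1 deg/s = 0.017453293 rad/s, so 1.0242919e-15 rad/s = 1.0242919e-15 / 0.017453293 = 5.8687605e-14 deg/s ≈ 5.869e-14 deg/s (4 s.f.). Final answer: 5.869e-14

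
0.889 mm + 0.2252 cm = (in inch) 0.1237. Check: 1 mm = 0.001 m, so 0.889 mm = 0.889 * 0.001 = 0.000889 m. 1 cm = 0.01 m, so 0.2252 cm = 0.2252 * 0.01 = 0.002252 m. Sum: 0.000889 + 0.002252 = 0.003141 m. 1 inch = 0.0254 m, so 0.003141 m = 0.003141 / 0.0254 = 0.12366142 inch ≈ 0.1237 inch (4 s.f.).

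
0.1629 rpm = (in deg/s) 0.9774. Check: 1 rpm = 0.10471976 rad/s, so 0.1629 rpm = 0.1629 * 0.10471976 = 0.017058848 rad/s. 1 deg/s = 0.017453293 rad/s, so 0.017058848 rad/s = 0.017058848 / 0.017453293 = 0.9774 deg/s.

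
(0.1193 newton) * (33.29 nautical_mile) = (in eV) 4.591e+22. Check: 0.1193 newton = 0.1193 N. 1 nautical_mile = 1852 m, so 33.29 nautical_mile = 33.29 * 1852 = 61653.08 m. Combine: 0.1193 N * 61653.08 m = 7355.2124 J. 1 eV = 1.6021766e-19 J, so 7355.2124 J = 7355.2124 / 1.6021766e-19 = 4.5907625e+22 eV ≈ 4.591e+22 eV (4 s.f.).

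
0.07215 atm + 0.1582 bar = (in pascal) 1 atm = 101325 Pa, so 0.07215 atm = 0.07215 * 101325 = 7310.5988 Pa. 1 bar = 100000 Pa, so 0.1582 bar = 0.1582 * 100000 = 15820 Pa. Sum: 7310.5988 + 15820 = 23130.599 Pa. 23130.599 Pa = 23130.599 pascal ≈ 2.313e+04 pascal (4 s.f.). Final answer: 2.313e+04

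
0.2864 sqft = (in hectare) 2.661e-06. Check: 1 sqft = 0.09290304 m^2, so 0.2864 sqft = 0.2864 * 0.09290304 = 0.026607431 m^2. 1 hectare = 10000 m^2, so 0.026607431 m^2 = 0.026607431 / 10000 = 2.6607431e-06 hectare ≈ 2.661e-06 hectare (4 s.f.).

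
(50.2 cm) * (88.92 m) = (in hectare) 0.004464. Check: 1 cm = 0.01 m, so 50.2 cm = 50.2 * 0.01 = 0.502 m. 88.92 m is already in m. Combine: 0.502 m * 88.92 m = 44.63784 m^2. 1 hectare = 10000 m^2, so 44.63784 m^2 = 44.63784 / 10000 = 0.004463784 hectare ≈ 0.004464 hectare (4 s.f.).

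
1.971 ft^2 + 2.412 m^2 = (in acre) 0.0006413. Check: 1 ft^2 = 0.09290304 m^2, so 1.971 ft^2 = 1.971 * 0.09290304 = 0.18311189 m^2. 2.412 m^2 is already in m^2. Sum: 0.18311189 + 2.412 = 2.5951119 m^2. 1 acre = 4046.8564 m^2, so 2.5951119 m^2 = 2.5951119 / 4046.8564 = 0.00064126611 acre ≈ 0.0006413 acre (4 s.f.).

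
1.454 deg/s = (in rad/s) 1 deg/s = 0.017453293 rad/s, so 1.454 deg/s = 1.454 * 0.017453293 = 0.025377087 rad/s. Result: 0.025377087 rad/s ≈ 0.02538 rad/s (4 s.f.). Final answer: 0.02538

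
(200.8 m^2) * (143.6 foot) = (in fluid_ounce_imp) 3.093e+08. Check: 200.8 m^2 is already in m^2. 1 foot = 0.3048 m, so 143.6 foot = 143.6 * 0.3048 = 43.76928 m. Combine: 200.8 m^2 * 43.76928 m = 8788.8714 m^3. 1 fluid_ounce_imp = 2.8413063e-05 m^3, so 8788.8714 m^3 = 8788.8714 / 2.8413063e-05 = 3.0932503e+08 fluid_ounce_imp ≈ 3.093e+08 fluid_ounce_imp (4 s.f.).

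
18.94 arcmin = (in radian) 1 arcmin = 0.00029088821 rad, so 18.94 arcmin = 18.94 * 0.00029088821 = 0.0055094227 rad. 0.0055094227 rad = 0.0055094227 radian ≈ 0.005509 radian (4 s.f.). Final answer: 0.005509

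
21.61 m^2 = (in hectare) 0.002161. Check: 1 hectare = 10000 m^2, so 21.61 m^2 = 21.61 / 10000 = 0.002161 hectare.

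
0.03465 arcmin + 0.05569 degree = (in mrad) 0.9821. Check: 1 arcmin = 0.00029088821 rad, so 0.03465 arcmin = 0.03465 * 0.00029088821 = 1.0079276e-05 rad. 1 degree = 0.017453293 rad, so 0.05569 degree = 0.05569 * 0.017453293 = 0.00097197386 rad. Sum: 1.0079276e-05 + 0.00097197386 = 0.00098205314 rad. 1 mrad = 0.001 rad, so 0.00098205314 rad = 0.00098205314 / 0.001 = 0.98205314 mrad ≈ 0.9821 mrad (4 s.f.).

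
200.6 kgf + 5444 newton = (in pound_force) 1666. Check: 1 kgf = 9.80665 N, so 200.6 kgf = 200.6 * 9.80665 = 1967.214 N. 5444 newton = 5444 N. Sum: 1967.214 + 5444 = 7411.214 N. 1 pound_force = 4.4482216 N, so 7411.214 N = 7411.214 / 4.4482216 = 1666.1072 pound_force ≈ 1666 pound_force (4 s.f.).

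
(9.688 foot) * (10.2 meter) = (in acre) 0.007443. Check: 1 foot = 0.3048 m, so 9.688 foot = 9.688 * 0.3048 = 2.9529024 m. 10.2 meter = 10.2 m. Combine: 2.9529024 m * 10.2 m = 30.119604 m^2. 1 acre = 4046.8564 m^2, so 30.119604 m^2 = 30.119604 / 4046.8564 = 0.0074427164 acre ≈ 0.007443 acre (4 s.f.).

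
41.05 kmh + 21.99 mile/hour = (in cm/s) 1 kmh = 0.27777778 m/s, so 41.05 kmh = 41.05 * 0.27777778 = 11.402778 m/s. 1 mile/hour = 0.44704 m/s, so 21.99 mile/hour = 21.99 * 0.44704 = 9.8304096 m/s. Sum: 11.402778 + 9.8304096 = 21.233187 m/s. 1 cm/s = 0.01 m/s, so 21.233187 m/s = 21.233187 / 0.01 = 2123.3187 cm/s ≈ 2123 cm/s (4 s.f.). Final answer: 2123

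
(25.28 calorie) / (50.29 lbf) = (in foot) 1.551. Check: 1 calorie = 4.184 J, so 25.28 calorie = 25.28 * 4.184 = 105.77152 J. 1 lbf = 4.4482216 N, so 50.29 lbf = 50.29 * 4.4482216 = 223.70107 N. Combine: 105.77152 J / 223.70107 N = 0.47282529 m. 1 foot = 0.3048 m, so 0.47282529 m = 0.47282529 / 0.3048 = 1.5512641 foot ≈ 1.551 foot (4 s.f.).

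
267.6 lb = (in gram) 1.214e+05. Check: 1 lb = 0.45359237 kg, so 267.6 lb = 267.6 * 0.45359237 = 121.38132 kg. 1 gram = 0.001 kg, so 121.38132 kg = 121.38132 / 0.001 = 121381.32 gram ≈ 1.214e+05 gram (4 s.f.).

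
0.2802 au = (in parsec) 1 au = 1.4959787e+11 m, so 0.2802 au = 0.2802 * 1.4959787e+11 = 4.1917323e+10 m. 1 parsec = 3.0856776e+16 m, so 4.1917323e+10 m = 4.1917323e+10 / 3.0856776e+16 = 1.3584479e-06 parsec ≈ 1.358e-06 parsec (4 s.f.). Final answer: 1.358e-06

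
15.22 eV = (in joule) 1 eV = 1.6021766e-19 J, so 15.22 eV = 15.22 * 1.6021766e-19 = 2.4385128e-18 J. 2.4385128e-18 J = 2.4385128e-18 joule ≈ 2.439e-18 joule (4 s.f.). Final answer: 2.439e-18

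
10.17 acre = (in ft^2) 1 acre = 4046.8564 m^2, so 10.17 acre = 10.17 * 4046.8564 = 41156.53 m^2. 1 ft^2 = 0.09290304 m^2, so 41156.53 m^2 = 41156.53 / 0.09290304 = 443005.2 ft^2 ≈ 4.43e+05 ft^2 (4 s.f.). Final answer: 4.43e+05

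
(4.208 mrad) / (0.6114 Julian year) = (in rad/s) 1 mrad = 0.001 rad, so 4.208 mrad = 4.208 * 0.001 = 0.004208 rad. 1 Julian year = 31557600 s, so 0.6114 Julian year = 0.6114 * 31557600 = 19294317 s. Combine: 0.004208 rad / 19294317 s = 2.1809531e-10 rad/s. Result: 2.1809531e-10 rad/s ≈ 2.181e-10 rad/s (4 s.f.). Final answer: 2.181e-10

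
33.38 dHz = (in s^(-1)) 1 dHz = 0.1 Hz, so 33.38 dHz = 33.38 * 0.1 = 3.338 Hz. 3.338 Hz = 3.338 s^(-1). Final answer: 3.338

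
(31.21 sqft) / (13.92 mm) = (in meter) 208.3. Check: 1 sqft = 0.09290304 m^2, so 31.21 sqft = 31.21 * 0.09290304 = 2.8995039 m^2. 1 mm = 0.001 m, so 13.92 mm = 13.92 * 0.001 = 0.01392 m. Combine: 2.8995039 m^2 / 0.01392 m = 208.29769 m. 208.29769 m = 208.29769 meter ≈ 208.3 meter (4 s.f.).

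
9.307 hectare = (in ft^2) 1 hectare = 10000 m^2, so 9.307 hectare = 9.307 * 10000 = 93070 m^2. 1 ft^2 = 0.09290304 m^2, so 93070 m^2 = 93070 / 0.09290304 = 1001797.1 ft^2 ≈ 1.002e+06 ft^2 (4 s.f.). Final answer: 1.002e+06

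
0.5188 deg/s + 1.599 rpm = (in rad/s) 1 deg/s = 0.017453293 rad/s, so 0.5188 deg/s = 0.5188 * 0.017453293 = 0.0090547682 rad/s. 1 rpm = 0.10471976 rad/s, so 1.599 rpm = 1.599 * 0.10471976 = 0.16744689 rad/s. Sum: 0.0090547682 + 0.16744689 = 0.17650166 rad/s. Result: 0.17650166 rad/s ≈ 0.1765 rad/s (4 s.f.). Final answer: 0.1765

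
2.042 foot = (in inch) 24.5. Check: 1 foot = 0.3048 m, so 2.042 foot = 2.042 * 0.3048 = 0.6224016 m. 1 inch = 0.0254 m, so 0.6224016 m = 0.6224016 / 0.0254 = 24.504 inch ≈ 24.5 inch (4 s.f.).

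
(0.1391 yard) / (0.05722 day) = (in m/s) 2.573e-05. Check: 1 yard = 0.9144 m, so 0.1391 yard = 0.1391 * 0.9144 = 0.12719304 m. 1 day = 86400 s, so 0.05722 day = 0.05722 * 86400 = 4943.808 s. Combine: 0.12719304 m / 4943.808 s = 2.5727747e-05 m/s. Result: 2.5727747e-05 m/s ≈ 2.573e-05 m/s (4 s.f.).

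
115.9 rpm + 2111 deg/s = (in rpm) 467.7. Check: 1 rpm = 0.10471976 rad/s, so 115.9 rpm = 115.9 * 0.10471976 = 12.13702 rad/s. 1 deg/s = 0.017453293 rad/s, so 2111 deg/s = 2111 * 0.017453293 = 36.843901 rad/s. Sum: 12.13702 + 36.843901 = 48.98092 rad/s. 1 rpm = 0.10471976 rad/s, so 48.98092 rad/s = 48.98092 / 0.10471976 = 467.73333 rpm ≈ 467.7 rpm (4 s.f.).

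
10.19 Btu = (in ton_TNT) 2.57e-06. Check: 1 Btu = 1055.0559 J, so 10.19 Btu = 10.19 * 1055.0559 = 10751.019 J. 1 ton_TNT = 4.184e+09 J, so 10751.019 J = 10751.019 / 4.184e+09 = 2.5695552e-06 ton_TNT ≈ 2.57e-06 ton_TNT (4 s.f.).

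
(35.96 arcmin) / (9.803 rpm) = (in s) 0.01019. Check: 1 arcmin = 0.00029088821 rad, so 35.96 arcmin = 35.96 * 0.00029088821 = 0.01046034 rad. 1 rpm = 0.10471976 rad/s, so 9.803 rpm = 9.803 * 0.10471976 = 1.0265678 rad/s. Combine: 0.01046034 rad / 1.0265678 rad/s = 0.010189624 s. Result: 0.010189624 s ≈ 0.01019 s (4 s.f.).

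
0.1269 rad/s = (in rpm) 1 rpm = 0.10471976 rad/s, so 0.1269 rad/s = 0.1269 / 0.10471976 = 1.2118057 rpm ≈ 1.212 rpm (4 s.f.). Final answer: 1.212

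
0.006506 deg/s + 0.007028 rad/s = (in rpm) 0.0682. Check: 1 deg/s = 0.017453293 rad/s, so 0.006506 deg/s = 0.006506 * 0.017453293 = 0.00011355112 rad/s. 0.007028 rad/s is already in rad/s. Sum: 0.00011355112 + 0.007028 = 0.0071415511 rad/s. 1 rpm = 0.10471976 rad/s, so 0.0071415511 rad/s = 0.0071415511 / 0.10471976 = 0.06819679 rpm ≈ 0.0682 rpm (4 s.f.).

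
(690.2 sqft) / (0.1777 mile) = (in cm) 22.42. Check: 1 sqft = 0.09290304 m^2, so 690.2 sqft = 690.2 * 0.09290304 = 64.121678 m^2. 1 mile = 1609.344 m, so 0.1777 mile = 0.1777 * 1609.344 = 285.98043 m. Combine: 64.121678 m^2 / 285.98043 m = 0.22421702 m. 1 cm = 0.01 m, so 0.22421702 m = 0.22421702 / 0.01 = 22.421702 cm ≈ 22.42 cm (4 s.f.).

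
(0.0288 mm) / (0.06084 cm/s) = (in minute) 1 mm = 0.001 m, so 0.0288 mm = 0.0288 * 0.001 = 2.88e-05 m. 1 cm/s = 0.01 m/s, so 0.06084 cm/s = 0.06084 * 0.01 = 0.0006084 m/s. Combine: 2.88e-05 m / 0.0006084 m/s = 0.047337278 s. 1 minute = 60 s, so 0.047337278 s = 0.047337278 / 60 = 0.00078895464 minute ≈ 0.000789 minute (4 s.f.). Final answer: 0.000789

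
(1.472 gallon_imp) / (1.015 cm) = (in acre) 0.0001629. Check: 1 gallon_imp = 0.00454609 m^3, so 1.472 gallon_imp = 1.472 * 0.00454609 = 0.0066918445 m^3. 1 cm = 0.01 m, so 1.015 cm = 1.015 * 0.01 = 0.01015 m. Combine: 0.0066918445 m^3 / 0.01015 m = 0.65929502 m^2. 1 acre = 4046.8564 m^2, so 0.65929502 m^2 = 0.65929502 / 4046.8564 = 0.00016291535 acre ≈ 0.0001629 acre (4 s.f.).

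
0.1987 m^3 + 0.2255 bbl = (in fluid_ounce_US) 7931. Check: 0.1987 m^3 is already in m^3. 1 bbl = 0.15898729 m^3, so 0.2255 bbl = 0.2255 * 0.15898729 = 0.035851635 m^3. Sum: 0.1987 + 0.035851635 = 0.23455164 m^3. 1 fluid_ounce_US = 2.957353e-05 m^3, so 0.23455164 m^3 = 0.23455164 / 2.957353e-05 = 7931.1343 fluid_ounce_US ≈ 7931 fluid_ounce_US (4 s.f.).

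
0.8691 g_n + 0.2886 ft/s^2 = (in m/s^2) 1 g_n = 9.80665 m/s^2, so 0.8691 g_n = 0.8691 * 9.80665 = 8.5229595 m/s^2. 1 ft/s^2 = 0.3048 m/s^2, so 0.2886 ft/s^2 = 0.2886 * 0.3048 = 0.08796528 m/s^2. Sum: 8.5229595 + 0.08796528 = 8.6109248 m/s^2. Result: 8.6109248 m/s^2 ≈ 8.611 m/s^2 (4 s.f.). Final answer: 8.611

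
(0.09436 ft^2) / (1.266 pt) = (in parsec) 1 ft^2 = 0.09290304 m^2, so 0.09436 ft^2 = 0.09436 * 0.09290304 = 0.0087663309 m^2. 1 pt = 0.00035277778 m, so 1.266 pt = 1.266 * 0.00035277778 = 0.00044661667 m. Combine: 0.0087663309 m^2 / 0.00044661667 m = 19.628311 m. 1 parsec = 3.0856776e+16 m, so 19.628311 m = 19.628311 / 3.0856776e+16 = 6.3611024e-16 parsec ≈ 6.361e-16 parsec (4 s.f.). Final answer: 6.361e-16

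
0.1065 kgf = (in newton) 1.044. Check: 1 kgf = 9.80665 N, so 0.1065 kgf = 0.1065 * 9.80665 = 1.0444082 N. 1.0444082 N = 1.0444082 newton ≈ 1.044 newton (4 s.f.).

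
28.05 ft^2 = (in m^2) 2.606. Check: 1 ft^2 = 0.09290304 m^2, so 28.05 ft^2 = 28.05 * 0.09290304 = 2.6059303 m^2. Result: 2.6059303 m^2 ≈ 2.606 m^2 (4 s.f.).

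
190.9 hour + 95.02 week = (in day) 673.1. Check: 1 hour = 3600 s, so 190.9 hour = 190.9 * 3600 = 687240 s. 1 week = 604800 s, so 95.02 week = 95.02 * 604800 = 57468096 s. Sum: 687240 + 57468096 = 58155336 s. 1 day = 86400 s, so 58155336 s = 58155336 / 86400 = 673.09417 day ≈ 673.1 day (4 s.f.).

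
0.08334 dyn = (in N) 8.334e-07. Check: 1 dyn = 1e-05 N, so 0.08334 dyn = 0.08334 * 1e-05 = 8.334e-07 N. Result: 8.334e-07 N.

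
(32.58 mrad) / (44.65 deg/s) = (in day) 4.839e-07. Check: 1 mrad = 0.001 rad, so 32.58 mrad = 32.58 * 0.001 = 0.03258 rad. 1 deg/s = 0.017453293 rad/s, so 44.65 deg/s = 44.65 * 0.017453293 = 0.77928951 rad/s. Combine: 0.03258 rad / 0.77928951 rad/s = 0.041807312 s. 1 day = 86400 s, so 0.041807312 s = 0.041807312 / 86400 = 4.8388093e-07 day ≈ 4.839e-07 day (4 s.f.).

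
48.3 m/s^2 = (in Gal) 4830. Check: 1 Gal = 0.01 m/s^2, so 48.3 m/s^2 = 48.3 / 0.01 = 4830 Gal.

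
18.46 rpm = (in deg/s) 110.8. Check: 1 rpm = 0.10471976 rad/s, so 18.46 rpm = 18.46 * 0.10471976 = 1.9331267 rad/s. 1 deg/s = 0.017453293 rad/s, so 1.9331267 rad/s = 1.9331267 / 0.017453293 = 110.76 deg/s ≈ 110.8 deg/s (4 s.f.).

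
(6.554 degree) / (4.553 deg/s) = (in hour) 0.0003999. Check: 1 degree = 0.017453293 rad, so 6.554 degree = 6.554 * 0.017453293 = 0.11438888 rad. 1 deg/s = 0.017453293 rad/s, so 4.553 deg/s = 4.553 * 0.017453293 = 0.079464841 rad/s. Combine: 0.11438888 rad / 0.079464841 rad/s = 1.4394904 s. 1 hour = 3600 s, so 1.4394904 s = 1.4394904 / 3600 = 0.00039985846 hour ≈ 0.0003999 hour (4 s.f.).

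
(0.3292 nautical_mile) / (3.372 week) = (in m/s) 1 nautical_mile = 1852 m, so 0.3292 nautical_mile = 0.3292 * 1852 = 609.6784 m. 1 week = 604800 s, so 3.372 week = 3.372 * 604800 = 2039385.6 s. Combine: 609.6784 m / 2039385.6 s = 0.000298952 m/s. Result: 0.000298952 m/s ≈ 0.000299 m/s (4 s.f.). Final answer: 0.000299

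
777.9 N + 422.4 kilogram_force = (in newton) 777.9 N is already in N. 1 kilogram_force = 9.80665 N, so 422.4 kilogram_force = 422.4 * 9.80665 = 4142.329 N. Sum: 777.9 + 4142.329 = 4920.229 N. 4920.229 N = 4920.229 newton ≈ 4920 newton (4 s.f.). Final answer: 4920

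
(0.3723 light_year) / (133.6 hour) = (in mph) 1.638e+10. Check: 1 light_year = 9.4607305e+15 m, so 0.3723 light_year = 0.3723 * 9.4607305e+15 = 3.52223e+15 m. 1 hour = 3600 s, so 133.6 hour = 133.6 * 3600 = 480960 s. Combine: 3.52223e+15 m / 480960 s = 7.3233324e+09 m/s. 1 mph = 0.44704 m/s, so 7.3233324e+09 m/s = 7.3233324e+09 / 0.44704 = 1.6381828e+10 mph ≈ 1.638e+10 mph (4 s.f.).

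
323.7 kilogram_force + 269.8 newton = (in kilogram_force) 1 kilogram_force = 9.80665 N, so 323.7 kilogram_force = 323.7 * 9.80665 = 3174.4126 N. 269.8 newton = 269.8 N. Sum: 3174.4126 + 269.8 = 3444.2126 N. 1 kilogram_force = 9.80665 N, so 3444.2126 N = 3444.2126 / 9.80665 = 351.21194 kilogram_force ≈ 351.2 kilogram_force (4 s.f.). Final answer: 351.2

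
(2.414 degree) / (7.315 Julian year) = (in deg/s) 1.046e-08. Check: 1 degree = 0.017453293 rad, so 2.414 degree = 2.414 * 0.017453293 = 0.042132248 rad. 1 Julian year = 31557600 s, so 7.315 Julian year = 7.315 * 31557600 = 2.3084384e+08 s. Combine: 0.042132248 rad / 2.3084384e+08 s = 1.8251406e-10 rad/s. 1 deg/s = 0.017453293 rad/s, so 1.8251406e-10 rad/s = 1.8251406e-10 / 0.017453293 = 1.0457286e-08 deg/s ≈ 1.046e-08 deg/s (4 s.f.).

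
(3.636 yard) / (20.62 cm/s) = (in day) 1 yard = 0.9144 m, so 3.636 yard = 3.636 * 0.9144 = 3.3247584 m. 1 cm/s = 0.01 m/s, so 20.62 cm/s = 20.62 * 0.01 = 0.2062 m/s. Combine: 3.3247584 m / 0.2062 m/s = 16.12395 s. 1 day = 86400 s, so 16.12395 s = 16.12395 / 86400 = 0.00018661979 day ≈ 0.0001866 day (4 s.f.). Final answer: 0.0001866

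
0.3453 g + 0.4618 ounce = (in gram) 13.44. Check: 1 g = 0.001 kg, so 0.3453 g = 0.3453 * 0.001 = 0.0003453 kg. 1 ounce = 0.028349523 kg, so 0.4618 ounce = 0.4618 * 0.028349523 = 0.01309181 kg. Sum: 0.0003453 + 0.01309181 = 0.01343711 kg. 1 gram = 0.001 kg, so 0.01343711 kg = 0.01343711 / 0.001 = 13.43711 gram ≈ 13.44 gram (4 s.f.).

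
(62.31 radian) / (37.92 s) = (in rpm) 62.31 radian = 62.31 rad. 37.92 s is already in s. Combine: 62.31 rad / 37.92 s = 1.6431962 rad/s. 1 rpm = 0.10471976 rad/s, so 1.6431962 rad/s = 1.6431962 / 0.10471976 = 15.691368 rpm ≈ 15.69 rpm (4 s.f.). Final answer: 15.69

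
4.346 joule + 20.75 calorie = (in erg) 9.116e+08. Check: 4.346 joule = 4.346 J. 1 calorie = 4.184 J, so 20.75 calorie = 20.75 * 4.184 = 86.818 J. Sum: 4.346 + 86.818 = 91.164 J. 1 erg = 1e-07 J, so 91.164 J = 91.164 / 1e-07 = 9.1164e+08 erg ≈ 9.116e+08 erg (4 s.f.).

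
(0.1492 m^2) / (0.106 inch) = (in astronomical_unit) 0.1492 m^2 is already in m^2. 1 inch = 0.0254 m, so 0.106 inch = 0.106 * 0.0254 = 0.0026924 m. Combine: 0.1492 m^2 / 0.0026924 m = 55.415243 m. 1 astronomical_unit = 1.4959787e+11 m, so 55.415243 m = 55.415243 / 1.4959787e+11 = 3.7042802e-10 astronomical_unit ≈ 3.704e-10 astronomical_unit (4 s.f.). Final answer: 3.704e-10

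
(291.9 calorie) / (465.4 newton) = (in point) 7439. Check: 1 calorie = 4.184 J, so 291.9 calorie = 291.9 * 4.184 = 1221.3096 J. 465.4 newton = 465.4 N. Combine: 1221.3096 J / 465.4 N = 2.6242149 m. 1 point = 0.00035277778 m, so 2.6242149 m = 2.6242149 / 0.00035277778 = 7438.7193 point ≈ 7439 point (4 s.f.).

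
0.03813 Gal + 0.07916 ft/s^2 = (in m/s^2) 0.02451. Check: 1 Gal = 0.01 m/s^2, so 0.03813 Gal = 0.03813 * 0.01 = 0.0003813 m/s^2. 1 ft/s^2 = 0.3048 m/s^2, so 0.07916 ft/s^2 = 0.07916 * 0.3048 = 0.024127968 m/s^2. Sum: 0.0003813 + 0.024127968 = 0.024509268 m/s^2. Result: 0.024509268 m/s^2 ≈ 0.02451 m/s^2 (4 s.f.).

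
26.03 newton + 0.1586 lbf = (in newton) 26.74. Check: 26.03 newton = 26.03 N. 1 lbf = 4.4482216 N, so 0.1586 lbf = 0.1586 * 4.4482216 = 0.70548795 N. Sum: 26.03 + 0.70548795 = 26.735488 N. 26.735488 N = 26.735488 newton ≈ 26.74 newton (4 s.f.).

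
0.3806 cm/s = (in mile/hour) 1 cm/s = 0.01 m/s, so 0.3806 cm/s = 0.3806 * 0.01 = 0.003806 m/s. 1 mile/hour = 0.44704 m/s, so 0.003806 m/s = 0.003806 / 0.44704 = 0.0085137795 mile/hour ≈ 0.008514 mile/hour (4 s.f.). Final answer: 0.008514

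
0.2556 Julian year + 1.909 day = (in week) 1 Julian year = 31557600 s, so 0.2556 Julian year = 0.2556 * 31557600 = 8066122.6 s. 1 day = 86400 s, so 1.909 day = 1.909 * 86400 = 164937.6 s. Sum: 8066122.6 + 164937.6 = 8231060.2 s. 1 week = 604800 s, so 8231060.2 s = 8231060.2 / 604800 = 13.609557 week ≈ 13.61 week (4 s.f.). Final answer: 13.61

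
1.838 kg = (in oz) 64.83. Check: 1 oz = 0.028349523 kg, so 1.838 kg = 1.838 / 0.028349523 = 64.833542 oz ≈ 64.83 oz (4 s.f.).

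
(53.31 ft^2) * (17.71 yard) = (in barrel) 1 ft^2 = 0.09290304 m^2, so 53.31 ft^2 = 53.31 * 0.09290304 = 4.9526611 m^2. 1 yard = 0.9144 m, so 17.71 yard = 17.71 * 0.9144 = 16.194024 m. Combine: 4.9526611 m^2 * 16.194024 m = 80.203512 m^3. 1 barrel = 0.15898729 m^3, so 80.203512 m^3 = 80.203512 / 0.15898729 = 504.46491 barrel ≈ 504.5 barrel (4 s.f.). Final answer: 504.5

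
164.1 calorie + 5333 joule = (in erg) 1 calorie = 4.184 J, so 164.1 calorie = 164.1 * 4.184 = 686.5944 J. 5333 joule = 5333 J. Sum: 686.5944 + 5333 = 6019.5944 J. 1 erg = 1e-07 J, so 6019.5944 J = 6019.5944 / 1e-07 = 6.0195944e+10 erg ≈ 6.02e+10 erg (4 s.f.). Final answer: 6.02e+10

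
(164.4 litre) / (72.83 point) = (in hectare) 0.0006399. Check: 1 litre = 0.001 m^3, so 164.4 litre = 164.4 * 0.001 = 0.1644 m^3. 1 point = 0.00035277778 m, so 72.83 point = 72.83 * 0.00035277778 = 0.025692806 m. Combine: 0.1644 m^3 / 0.025692806 m = 6.3986784 m^2. 1 hectare = 10000 m^2, so 6.3986784 m^2 = 6.3986784 / 10000 = 0.00063986784 hectare ≈ 0.0006399 hectare (4 s.f.).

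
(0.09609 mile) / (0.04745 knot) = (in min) 105.6. Check: 1 mile = 1609.344 m, so 0.09609 mile = 0.09609 * 1609.344 = 154.64186 m. 1 knot = 0.51444444 m/s, so 0.04745 knot = 0.04745 * 0.51444444 = 0.024410389 m/s. Combine: 154.64186 m / 0.024410389 m/s = 6335.084 s. 1 min = 60 s, so 6335.084 s = 6335.084 / 60 = 105.58473 min ≈ 105.6 min (4 s.f.).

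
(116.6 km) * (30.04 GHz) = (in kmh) 1 km = 1000 m, so 116.6 km = 116.6 * 1000 = 116600 m. 1 GHz = 1e+09 Hz, so 30.04 GHz = 30.04 * 1e+09 = 3.004e+10 Hz. Combine: 116600 m * 3.004e+10 Hz = 3.502664e+15 m/s. 1 kmh = 0.27777778 m/s, so 3.502664e+15 m/s = 3.502664e+15 / 0.27777778 = 1.260959e+16 kmh ≈ 1.261e+16 kmh (4 s.f.). Final answer: 1.261e+16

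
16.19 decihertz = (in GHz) 1.619e-09. Check: 1 decihertz = 0.1 Hz, so 16.19 decihertz = 16.19 * 0.1 = 1.619 Hz. 1 GHz = 1e+09 Hz, so 1.619 Hz = 1.619 / 1e+09 = 1.619e-09 GHz.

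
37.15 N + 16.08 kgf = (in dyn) 37.15 N is already in N. 1 kgf = 9.80665 N, so 16.08 kgf = 16.08 * 9.80665 = 157.69093 N. Sum: 37.15 + 157.69093 = 194.84093 N. 1 dyn = 1e-05 N, so 194.84093 N = 194.84093 / 1e-05 = 19484093 dyn ≈ 1.948e+07 dyn (4 s.f.). Final answer: 1.948e+07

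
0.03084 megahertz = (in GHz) 3.084e-05. Check: 1 megahertz = 1000000 Hz, so 0.03084 megahertz = 0.03084 * 1000000 = 30840 Hz. 1 GHz = 1e+09 Hz, so 30840 Hz = 30840 / 1e+09 = 3.084e-05 GHz.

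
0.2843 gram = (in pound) 1 gram = 0.001 kg, so 0.2843 gram = 0.2843 * 0.001 = 0.0002843 kg. 1 pound = 0.45359237 kg, so 0.0002843 kg = 0.0002843 / 0.45359237 = 0.00062677421 pound ≈ 0.0006268 pound (4 s.f.). Final answer: 0.0006268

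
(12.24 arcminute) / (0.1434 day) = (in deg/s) 1 arcminute = 0.00029088821 rad, so 12.24 arcminute = 12.24 * 0.00029088821 = 0.0035604717 rad. 1 day = 86400 s, so 0.1434 day = 0.1434 * 86400 = 12389.76 s. Combine: 0.0035604717 rad / 12389.76 s = 2.8737213e-07 rad/s. 1 deg/s = 0.017453293 rad/s, so 2.8737213e-07 rad/s = 2.8737213e-07 / 0.017453293 = 1.646521e-05 deg/s ≈ 1.647e-05 deg/s (4 s.f.). Final answer: 1.647e-05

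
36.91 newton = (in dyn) 3.691e+06. Check: 36.91 newton = 36.91 N. 1 dyn = 1e-05 N, so 36.91 N = 36.91 / 1e-05 = 3691000 dyn ≈ 3.691e+06 dyn (4 s.f.).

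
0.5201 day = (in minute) 748.9. Check: 1 day = 86400 s, so 0.5201 day = 0.5201 * 86400 = 44936.64 s. 1 minute = 60 s, so 44936.64 s = 44936.64 / 60 = 748.944 minute ≈ 748.9 minute (4 s.f.).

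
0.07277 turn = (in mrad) 457.2. Check: 1 turn = 6.2831853 rad, so 0.07277 turn = 0.07277 * 6.2831853 = 0.45722739 rad. 1 mrad = 0.001 rad, so 0.45722739 rad = 0.45722739 / 0.001 = 457.22739 mrad ≈ 457.2 mrad (4 s.f.).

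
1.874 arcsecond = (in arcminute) 0.03123. Check: 1 arcsecond = 4.8481368e-06 rad, so 1.874 arcsecond = 1.874 * 4.8481368e-06 = 9.0854084e-06 rad. 1 arcminute = 0.00029088821 rad, so 9.0854084e-06 rad = 9.0854084e-06 / 0.00029088821 = 0.031233333 arcminute ≈ 0.03123 arcminute (4 s.f.).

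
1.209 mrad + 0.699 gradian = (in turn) 1 mrad = 0.001 rad, so 1.209 mrad = 1.209 * 0.001 = 0.001209 rad. 1 gradian = 0.015707963 rad, so 0.699 gradian = 0.699 * 0.015707963 = 0.010979866 rad. Sum: 0.001209 + 0.010979866 = 0.012188866 rad. 1 turn = 6.2831853 rad, so 0.012188866 rad = 0.012188866 / 6.2831853 = 0.0019399183 turn ≈ 0.00194 turn (4 s.f.). Final answer: 0.00194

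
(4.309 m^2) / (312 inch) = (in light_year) 5.747e-17. Check: 4.309 m^2 is already in m^2. 1 inch = 0.0254 m, so 312 inch = 312 * 0.0254 = 7.9248 m. Combine: 4.309 m^2 / 7.9248 m = 0.54373612 m. 1 light_year = 9.4607305e+15 m, so 0.54373612 m = 0.54373612 / 9.4607305e+15 = 5.7472953e-17 light_year ≈ 5.747e-17 light_year (4 s.f.).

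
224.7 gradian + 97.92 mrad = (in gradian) 1 gradian = 0.015707963 rad, so 224.7 gradian = 224.7 * 0.015707963 = 3.5295793 rad. 1 mrad = 0.001 rad, so 97.92 mrad = 97.92 * 0.001 = 0.09792 rad. Sum: 3.5295793 + 0.09792 = 3.6274993 rad. 1 gradian = 0.015707963 rad, so 3.6274993 rad = 3.6274993 / 0.015707963 = 230.93378 gradian ≈ 230.9 gradian (4 s.f.). Final answer: 230.9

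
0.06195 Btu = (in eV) 4.079e+20. Check: 1 Btu = 1055.0559 J, so 0.06195 Btu = 0.06195 * 1055.0559 = 65.36071 J. 1 eV = 1.6021766e-19 J, so 65.36071 J = 65.36071 / 1.6021766e-19 = 4.0794947e+20 eV ≈ 4.079e+20 eV (4 s.f.).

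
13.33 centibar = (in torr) 99.98. Check: 1 centibar = 1000 Pa, so 13.33 centibar = 13.33 * 1000 = 13330 Pa. 1 torr = 133.32237 Pa, so 13330 Pa = 13330 / 133.32237 = 99.983222 torr ≈ 99.98 torr (4 s.f.).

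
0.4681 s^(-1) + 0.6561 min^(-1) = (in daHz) 0.4681 s^(-1) = 0.4681 Hz. 1 min^(-1) = 0.016666667 Hz, so 0.6561 min^(-1) = 0.6561 * 0.016666667 = 0.010935 Hz. Sum: 0.4681 + 0.010935 = 0.479035 Hz. 1 daHz = 10 Hz, so 0.479035 Hz = 0.479035 / 10 = 0.0479035 daHz ≈ 0.0479 daHz (4 s.f.). Final answer: 0.0479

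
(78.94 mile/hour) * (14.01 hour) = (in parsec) 1 mile/hour = 0.44704 m/s, so 78.94 mile/hour = 78.94 * 0.44704 = 35.289338 m/s. 1 hour = 3600 s, so 14.01 hour = 14.01 * 3600 = 50436 s. Combine: 35.289338 m/s * 50436 s = 1779853 m. 1 parsec = 3.0856776e+16 m, so 1779853 m = 1779853 / 3.0856776e+16 = 5.7681108e-11 parsec ≈ 5.768e-11 parsec (4 s.f.). Final answer: 5.768e-11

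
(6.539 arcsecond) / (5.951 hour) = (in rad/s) 1 arcsecond = 4.8481368e-06 rad, so 6.539 arcsecond = 6.539 * 4.8481368e-06 = 3.1701967e-05 rad. 1 hour = 3600 s, so 5.951 hour = 5.951 * 3600 = 21423.6 s. Combine: 3.1701967e-05 rad / 21423.6 s = 1.4797684e-09 rad/s. Result: 1.4797684e-09 rad/s ≈ 1.48e-09 rad/s (4 s.f.). Final answer: 1.48e-09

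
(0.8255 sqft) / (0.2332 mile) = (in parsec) 6.622e-21. Check: 1 sqft = 0.09290304 m^2, so 0.8255 sqft = 0.8255 * 0.09290304 = 0.07669146 m^2. 1 mile = 1609.344 m, so 0.2332 mile = 0.2332 * 1609.344 = 375.29902 m. Combine: 0.07669146 m^2 / 375.29902 m = 0.00020434761 m. 1 parsec = 3.0856776e+16 m, so 0.00020434761 m = 0.00020434761 / 3.0856776e+16 = 6.6224552e-21 parsec ≈ 6.622e-21 parsec (4 s.f.).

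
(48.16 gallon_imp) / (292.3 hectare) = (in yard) 1 gallon_imp = 0.00454609 m^3, so 48.16 gallon_imp = 48.16 * 0.00454609 = 0.21893969 m^3. 1 hectare = 10000 m^2, so 292.3 hectare = 292.3 * 10000 = 2923000 m^2. Combine: 0.21893969 m^3 / 2923000 m^2 = 7.4902393e-08 m. 1 yard = 0.9144 m, so 7.4902393e-08 m = 7.4902393e-08 / 0.9144 = 8.1914253e-08 yard ≈ 8.191e-08 yard (4 s.f.). Final answer: 8.191e-08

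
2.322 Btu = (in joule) 1 Btu = 1055.0559 J, so 2.322 Btu = 2.322 * 1055.0559 = 2449.8397 J. 2449.8397 J = 2449.8397 joule ≈ 2450 joule (4 s.f.). Final answer: 2450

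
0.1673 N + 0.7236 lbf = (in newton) 3.386. Check: 0.1673 N is already in N. 1 lbf = 4.4482216 N, so 0.7236 lbf = 0.7236 * 4.4482216 = 3.2187332 N. Sum: 0.1673 + 3.2187332 = 3.3860332 N. 3.3860332 N = 3.3860332 newton ≈ 3.386 newton (4 s.f.).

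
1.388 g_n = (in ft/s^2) 44.66. Check: 1 g_n = 9.80665 m/s^2, so 1.388 g_n = 1.388 * 9.80665 = 13.61163 m/s^2. 1 ft/s^2 = 0.3048 m/s^2, so 13.61163 m/s^2 = 13.61163 / 0.3048 = 44.657579 ft/s^2 ≈ 44.66 ft/s^2 (4 s.f.).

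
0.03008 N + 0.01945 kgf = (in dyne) 2.208e+04. Check: 0.03008 N is already in N. 1 kgf = 9.80665 N, so 0.01945 kgf = 0.01945 * 9.80665 = 0.19073934 N. Sum: 0.03008 + 0.19073934 = 0.22081934 N. 1 dyne = 1e-05 N, so 0.22081934 N = 0.22081934 / 1e-05 = 22081.934 dyne ≈ 2.208e+04 dyne (4 s.f.).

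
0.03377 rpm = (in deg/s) 0.2026. Check: 1 rpm = 0.10471976 rad/s, so 0.03377 rpm = 0.03377 * 0.10471976 = 0.0035363861 rad/s. 1 deg/s = 0.017453293 rad/s, so 0.0035363861 rad/s = 0.0035363861 / 0.017453293 = 0.20262 deg/s ≈ 0.2026 deg/s (4 s.f.).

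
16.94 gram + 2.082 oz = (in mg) 7.596e+04. Check: 1 gram = 0.001 kg, so 16.94 gram = 16.94 * 0.001 = 0.01694 kg. 1 oz = 0.028349523 kg, so 2.082 oz = 2.082 * 0.028349523 = 0.059023707 kg. Sum: 0.01694 + 0.059023707 = 0.075963707 kg. 1 mg = 1e-06 kg, so 0.075963707 kg = 0.075963707 / 1e-06 = 75963.707 mg ≈ 7.596e+04 mg (4 s.f.).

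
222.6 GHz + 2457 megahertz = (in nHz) 2.251e+20. Check: 1 GHz = 1e+09 Hz, so 222.6 GHz = 222.6 * 1e+09 = 2.226e+11 Hz. 1 megahertz = 1000000 Hz, so 2457 megahertz = 2457 * 1000000 = 2.457e+09 Hz. Sum: 2.226e+11 + 2.457e+09 = 2.25057e+11 Hz. 1 nHz = 1e-09 Hz, so 2.25057e+11 Hz = 2.25057e+11 / 1e-09 = 2.25057e+20 nHz ≈ 2.251e+20 nHz (4 s.f.).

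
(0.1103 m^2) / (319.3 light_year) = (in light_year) 0.1103 m^2 is already in m^2. 1 light_year = 9.4607305e+15 m, so 319.3 light_year = 319.3 * 9.4607305e+15 = 3.0208112e+18 m. Combine: 0.1103 m^2 / 3.0208112e+18 m = 3.651337e-20 m. 1 light_year = 9.4607305e+15 m, so 3.651337e-20 m = 3.651337e-20 / 9.4607305e+15 = 3.8594663e-36 light_year ≈ 3.859e-36 light_year (4 s.f.). Final answer: 3.859e-36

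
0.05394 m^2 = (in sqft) 0.5806. Check: 1 sqft = 0.09290304 m^2, so 0.05394 m^2 = 0.05394 / 0.09290304 = 0.58060533 sqft ≈ 0.5806 sqft (4 s.f.).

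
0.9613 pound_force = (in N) 1 pound_force = 4.4482216 N, so 0.9613 pound_force = 0.9613 * 4.4482216 = 4.2760754 N. Result: 4.2760754 N ≈ 4.276 N (4 s.f.). Final answer: 4.276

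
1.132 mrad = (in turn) 0.0001802. Check: 1 mrad = 0.001 rad, so 1.132 mrad = 1.132 * 0.001 = 0.001132 rad. 1 turn = 6.2831853 rad, so 0.001132 rad = 0.001132 / 6.2831853 = 0.0001801634 turn ≈ 0.0001802 turn (4 s.f.).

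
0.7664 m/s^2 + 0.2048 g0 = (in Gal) 277.5. Check: 0.7664 m/s^2 is already in m/s^2. 1 g0 = 9.80665 m/s^2, so 0.2048 g0 = 0.2048 * 9.80665 = 2.0084019 m/s^2. Sum: 0.7664 + 2.0084019 = 2.7748019 m/s^2. 1 Gal = 0.01 m/s^2, so 2.7748019 m/s^2 = 2.7748019 / 0.01 = 277.48019 Gal ≈ 277.5 Gal (4 s.f.).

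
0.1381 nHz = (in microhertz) 1 nHz = 1e-09 Hz, so 0.1381 nHz = 0.1381 * 1e-09 = 1.381e-10 Hz. 1 microhertz = 1e-06 Hz, so 1.381e-10 Hz = 1.381e-10 / 1e-06 = 0.0001381 microhertz. Final answer: 0.0001381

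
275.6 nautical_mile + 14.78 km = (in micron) 5.252e+11. Check: 1 nautical_mile = 1852 m, so 275.6 nautical_mile = 275.6 * 1852 = 510411.2 m. 1 km = 1000 m, so 14.78 km = 14.78 * 1000 = 14780 m. Sum: 510411.2 + 14780 = 525191.2 m. 1 micron = 1e-06 m, so 525191.2 m = 525191.2 / 1e-06 = 5.251912e+11 micron ≈ 5.252e+11 micron (4 s.f.).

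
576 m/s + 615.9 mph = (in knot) 576 m/s is already in m/s. 1 mph = 0.44704 m/s, so 615.9 mph = 615.9 * 0.44704 = 275.33194 m/s. Sum: 576 + 275.33194 = 851.33194 m/s. 1 knot = 0.51444444 m/s, so 851.33194 m/s = 851.33194 / 0.51444444 = 1654.8569 knot ≈ 1655 knot (4 s.f.). Final answer: 1655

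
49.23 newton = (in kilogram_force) 5.02. Check: 49.23 newton = 49.23 N. 1 kilogram_force = 9.80665 N, so 49.23 N = 49.23 / 9.80665 = 5.0200629 kilogram_force ≈ 5.02 kilogram_force (4 s.f.).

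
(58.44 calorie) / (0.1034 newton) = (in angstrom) 2.365e+13. Check: 1 calorie = 4.184 J, so 58.44 calorie = 58.44 * 4.184 = 244.51296 J. 0.1034 newton = 0.1034 N. Combine: 244.51296 J / 0.1034 N = 2364.7288 m. 1 angstrom = 1e-10 m, so 2364.7288 m = 2364.7288 / 1e-10 = 2.3647288e+13 angstrom ≈ 2.365e+13 angstrom (4 s.f.).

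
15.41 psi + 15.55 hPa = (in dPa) 1 psi = 6894.7573 Pa, so 15.41 psi = 15.41 * 6894.7573 = 106248.21 Pa. 1 hPa = 100 Pa, so 15.55 hPa = 15.55 * 100 = 1555 Pa. Sum: 106248.21 + 1555 = 107803.21 Pa. 1 dPa = 0.1 Pa, so 107803.21 Pa = 107803.21 / 0.1 = 1078032.1 dPa ≈ 1.078e+06 dPa (4 s.f.). Final answer: 1.078e+06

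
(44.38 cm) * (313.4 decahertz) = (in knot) 2704. Check: 1 cm = 0.01 m, so 44.38 cm = 44.38 * 0.01 = 0.4438 m. 1 decahertz = 10 Hz, so 313.4 decahertz = 313.4 * 10 = 3134 Hz. Combine: 0.4438 m * 3134 Hz = 1390.8692 m/s. 1 knot = 0.51444444 m/s, so 1390.8692 m/s = 1390.8692 / 0.51444444 = 2703.6334 knot ≈ 2704 knot (4 s.f.).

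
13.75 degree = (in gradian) 15.28. Check: 1 degree = 0.017453293 rad, so 13.75 degree = 13.75 * 0.017453293 = 0.23998277 rad. 1 gradian = 0.015707963 rad, so 0.23998277 rad = 0.23998277 / 0.015707963 = 15.277778 gradian ≈ 15.28 gradian (4 s.f.).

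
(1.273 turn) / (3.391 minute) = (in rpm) 1 turn = 6.2831853 rad, so 1.273 turn = 1.273 * 6.2831853 = 7.9984949 rad. 1 minute = 60 s, so 3.391 minute = 3.391 * 60 = 203.46 s. Combine: 7.9984949 rad / 203.46 s = 0.03931237 rad/s. 1 rpm = 0.10471976 rad/s, so 0.03931237 rad/s = 0.03931237 / 0.10471976 = 0.37540549 rpm ≈ 0.3754 rpm (4 s.f.). Final answer: 0.3754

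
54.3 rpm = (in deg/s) 325.8. Check: 1 rpm = 0.10471976 rad/s, so 54.3 rpm = 54.3 * 0.10471976 = 5.6862827 rad/s. 1 deg/s = 0.017453293 rad/s, so 5.6862827 rad/s = 5.6862827 / 0.017453293 = 325.8 deg/s.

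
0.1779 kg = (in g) 1 g = 0.001 kg, so 0.1779 kg = 0.1779 / 0.001 = 177.9 g. Final answer: 177.9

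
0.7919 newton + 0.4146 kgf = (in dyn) 4.858e+05. Check: 0.7919 newton = 0.7919 N. 1 kgf = 9.80665 N, so 0.4146 kgf = 0.4146 * 9.80665 = 4.0658371 N. Sum: 0.7919 + 4.0658371 = 4.8577371 N. 1 dyn = 1e-05 N, so 4.8577371 N = 4.8577371 / 1e-05 = 485773.71 dyn ≈ 4.858e+05 dyn (4 s.f.).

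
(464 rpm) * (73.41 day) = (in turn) 1 rpm = 0.10471976 rad/s, so 464 rpm = 464 * 0.10471976 = 48.589966 rad/s. 1 day = 86400 s, so 73.41 day = 73.41 * 86400 = 6342624 s. Combine: 48.589966 rad/s * 6342624 s = 3.0818789e+08 rad. 1 turn = 6.2831853 rad, so 3.0818789e+08 rad = 3.0818789e+08 / 6.2831853 = 49049626 turn ≈ 4.905e+07 turn (4 s.f.). Final answer: 4.905e+07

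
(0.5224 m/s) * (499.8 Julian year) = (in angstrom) 8.24e+19. Check: 0.5224 m/s is already in m/s. 1 Julian year = 31557600 s, so 499.8 Julian year = 499.8 * 31557600 = 1.5772488e+10 s. Combine: 0.5224 m/s * 1.5772488e+10 s = 8.239548e+09 m. 1 angstrom = 1e-10 m, so 8.239548e+09 m = 8.239548e+09 / 1e-10 = 8.239548e+19 angstrom ≈ 8.24e+19 angstrom (4 s.f.).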